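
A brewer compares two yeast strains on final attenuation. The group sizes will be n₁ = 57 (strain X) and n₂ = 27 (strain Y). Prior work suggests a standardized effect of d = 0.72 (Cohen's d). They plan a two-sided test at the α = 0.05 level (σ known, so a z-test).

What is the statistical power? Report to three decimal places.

Noncentrality parameter: δ = d / √(1/n₁ + 1/n₂) = 0.72 / √(1/57 + 1/27) = 3.0819
Critical value for a two-sided test at α = 0.05: z_{α/2} = 1.960.
Power = Φ(δ − 1.960) + Φ(−δ − 1.960) = Φ(1.122) + Φ(-5.042) = 0.8690 + 0.0000 = 0.8690.

Power ≈ 0.869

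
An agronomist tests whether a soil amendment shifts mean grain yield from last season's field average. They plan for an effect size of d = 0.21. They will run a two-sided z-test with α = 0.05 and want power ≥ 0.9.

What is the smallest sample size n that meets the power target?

For power 0.9 need Φ(δ − z_{0.025}) = 0.9, so δ = z_{0.025} + z_{0.10} = 1.960 + 1.282 = 3.242.
(The Φ(−δ − z_{α/2}) term is vanishingly small for δ > 0 and is dropped in the standard sample-size formula.)
δ = d·√n ⇒ n = (δ/d)² = (3.242 / 0.21)² = 238.26.
Rounding up, n = 239.

n = 239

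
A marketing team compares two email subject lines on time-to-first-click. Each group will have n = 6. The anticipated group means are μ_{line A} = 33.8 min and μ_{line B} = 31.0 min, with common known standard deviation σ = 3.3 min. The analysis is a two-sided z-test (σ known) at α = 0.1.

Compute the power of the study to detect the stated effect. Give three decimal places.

Standardized effect: d = |μ_{line A} − μ_{line B}| / σ = |33.8 − 31.0| / 3.3 = 0.8485
Noncentrality parameter: δ = d·√(n/2) = 0.8485 × √(6/2) = 1.4696
Critical value for a two-sided test at α = 0.1: z_{α/2} = 1.645.
Power = Φ(δ − 1.645) + Φ(−δ − 1.645) = Φ(-0.175) + Φ(-3.114) = 0.4304 + 0.0009 = 0.4314.

Power ≈ 0.431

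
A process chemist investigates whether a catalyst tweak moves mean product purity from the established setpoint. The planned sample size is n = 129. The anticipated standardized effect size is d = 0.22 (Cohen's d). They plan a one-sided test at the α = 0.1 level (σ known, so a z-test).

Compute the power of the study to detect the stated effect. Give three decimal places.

Power ≈ 0.888

Noncentrality parameter: λ = d·√n = 0.22 × √129 = 2.4987
One-sided α = 0.1 → critical value z_{0.1} = 1.282.
Power = P(Z > 1.282 − λ) = Φ(1.217) = 0.8882.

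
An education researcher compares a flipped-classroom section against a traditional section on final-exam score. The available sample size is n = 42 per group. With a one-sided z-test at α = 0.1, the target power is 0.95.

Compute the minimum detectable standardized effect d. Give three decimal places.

d ≈ 0.639

Required noncentrality: δ = z_{0.1} + z_{0.05} = 1.282 + 1.645 = 2.926.
δ = d·√(n/2) ⇒ d = δ/√(n/2) = 2.926/√(42/2) = 0.6386.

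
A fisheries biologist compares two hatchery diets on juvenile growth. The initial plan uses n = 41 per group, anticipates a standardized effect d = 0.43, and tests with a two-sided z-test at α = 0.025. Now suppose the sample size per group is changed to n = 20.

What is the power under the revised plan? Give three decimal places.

With n = 20 per group: δ = d·√(n/2) = 0.43 × √(20/2) = 1.3598. Critical value z_{0.0125} = 2.241.
Revised power = Φ(δ − 2.241) + Φ(−δ − 2.241) = Φ(-0.882) + Φ(-3.601) = 0.1890 + 0.0002 = 0.1891.

Power ≈ 0.189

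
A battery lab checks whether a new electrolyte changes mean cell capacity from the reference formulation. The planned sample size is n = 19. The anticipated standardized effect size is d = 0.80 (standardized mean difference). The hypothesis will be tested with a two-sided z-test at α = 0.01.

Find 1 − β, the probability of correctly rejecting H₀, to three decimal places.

Noncentrality parameter: δ = d·√n = 0.80 × √19 = 3.4871
Critical value for a two-sided test at α = 0.01: z_{α/2} = 2.576.
Power = Φ(δ − 2.576) + Φ(−δ − 2.576) = Φ(0.911) + Φ(-6.063) = 0.8189 + 0.0000 = 0.8189.

Power ≈ 0.819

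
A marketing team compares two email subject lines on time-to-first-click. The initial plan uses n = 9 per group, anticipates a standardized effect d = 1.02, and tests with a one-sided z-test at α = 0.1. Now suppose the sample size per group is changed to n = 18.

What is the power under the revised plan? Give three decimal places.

With n = 18 per group: δ = d·√(n/2) = 1.02 × √(18/2) = 3.0600. Critical value z_{0.1} = 1.282.
Revised power = Φ(δ − 1.282) = Φ(1.778) = 0.9623.

Power ≈ 0.962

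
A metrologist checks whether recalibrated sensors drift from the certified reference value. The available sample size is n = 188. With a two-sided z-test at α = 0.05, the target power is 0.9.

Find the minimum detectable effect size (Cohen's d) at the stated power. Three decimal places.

Need Φ(δ − 1.960) = 0.9, so δ = 1.960 + 1.282 = 3.242.
(The second rejection-region term Φ(−δ − z_{α/2}) is negligible and dropped.)
δ = d·√n ⇒ d = δ/√n = 3.242/√188 = 0.2364.

d ≈ 0.236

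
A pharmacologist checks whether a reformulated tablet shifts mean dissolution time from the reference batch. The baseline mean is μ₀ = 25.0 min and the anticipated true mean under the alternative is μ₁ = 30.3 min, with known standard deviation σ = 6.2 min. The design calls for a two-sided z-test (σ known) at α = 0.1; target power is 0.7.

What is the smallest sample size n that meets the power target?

Standardized effect: d = |μ₁ − μ₀| / σ = |30.3 − 25.0| / 6.2 = 0.8548
Set Φ(δ − 1.645) = 0.7; then δ − 1.645 = Φ⁻¹(0.7) = 0.524, giving δ = 2.169.
(Ignoring the negligible lower-tail rejection probability gives the usual closed-form inversion.)
δ = d·√n ⇒ n = (δ/d)² = (2.169 / 0.8548)² = 6.44.
Round up to the next whole unit.

n = 7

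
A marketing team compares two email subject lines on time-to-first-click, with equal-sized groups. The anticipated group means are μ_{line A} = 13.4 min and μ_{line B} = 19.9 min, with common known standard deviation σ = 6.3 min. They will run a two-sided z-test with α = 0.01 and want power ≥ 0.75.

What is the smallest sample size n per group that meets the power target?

n = 20 per group

Standardized effect: d = |μ_{line A} − μ_{line B}| / σ = |13.4 − 19.9| / 6.3 = 1.0317
Set Φ(δ − 2.576) = 0.75; then δ − 2.576 = Φ⁻¹(0.75) = 0.674, giving δ = 3.250.
(Ignoring the negligible lower-tail rejection probability gives the usual closed-form inversion.)
δ = d·√(n/2) ⇒ n = 2(δ/d)² = 2 × (3.250 / 1.0317)² = 19.85.
Round up to the next whole unit.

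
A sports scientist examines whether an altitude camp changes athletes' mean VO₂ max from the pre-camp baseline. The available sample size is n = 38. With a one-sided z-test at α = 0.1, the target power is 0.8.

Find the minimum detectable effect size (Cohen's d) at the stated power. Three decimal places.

d ≈ 0.344

Required noncentrality: δ = z_{0.1} + z_{0.20} = 1.282 + 0.842 = 2.123.
δ = d·√n ⇒ d = δ/√n = 2.123/√38 = 0.3444.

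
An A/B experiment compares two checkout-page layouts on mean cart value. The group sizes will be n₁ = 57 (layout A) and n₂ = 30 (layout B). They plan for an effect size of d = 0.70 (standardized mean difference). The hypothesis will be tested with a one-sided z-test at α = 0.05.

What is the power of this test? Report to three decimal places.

Power ≈ 0.928

Noncentrality parameter: δ = d / √(1/n₁ + 1/n₂) = 0.70 / √(1/57 + 1/30) = 3.1034
Critical value for a one-sided test at α = 0.05: z_α = 1.645.
Power = Φ(δ − 1.645) = Φ(1.459) = 0.9277.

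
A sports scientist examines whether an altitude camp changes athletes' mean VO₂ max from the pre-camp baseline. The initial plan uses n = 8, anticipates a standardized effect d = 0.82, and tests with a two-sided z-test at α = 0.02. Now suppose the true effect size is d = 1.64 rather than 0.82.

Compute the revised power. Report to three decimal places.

With d = 1.64: δ = d·√n = 1.64 × √8 = 4.6386. Critical value z_{0.01} = 2.326.
Revised power = Φ(δ − 2.326) + Φ(−δ − 2.326) = Φ(2.312) + Φ(-6.965) = 0.9896 + 0.0000 = 0.9896.

Power ≈ 0.990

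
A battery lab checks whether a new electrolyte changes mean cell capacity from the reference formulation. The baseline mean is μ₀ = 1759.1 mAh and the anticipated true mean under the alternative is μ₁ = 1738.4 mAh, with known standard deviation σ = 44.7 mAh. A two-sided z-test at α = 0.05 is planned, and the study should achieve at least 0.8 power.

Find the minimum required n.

n = 37

Standardized effect: d = |μ₁ − μ₀| / σ = |1738.4 − 1759.1| / 44.7 = 0.4631
For power 0.8 need Φ(δ − z_{0.025}) = 0.8, so δ = z_{0.025} + z_{0.20} = 1.960 + 0.842 = 2.802.
(For δ > 0 the lower-tail rejection region contributes negligibly to power, so the one-term inversion is standard.)
δ = d·√n ⇒ n = (δ/d)² = (2.802 / 0.4631)² = 36.60.
Rounding up, n = 37.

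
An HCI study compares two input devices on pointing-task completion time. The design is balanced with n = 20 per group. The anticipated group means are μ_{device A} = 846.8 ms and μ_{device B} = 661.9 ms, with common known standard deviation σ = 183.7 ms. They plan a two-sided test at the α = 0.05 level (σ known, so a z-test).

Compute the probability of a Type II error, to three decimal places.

β ≈ 0.111

Standardized effect: d = |μ_{device A} − μ_{device B}| / σ = |846.8 − 661.9| / 183.7 = 1.0065
Noncentrality parameter: δ = d·√(n/2) = 1.0065 × √(20/2) = 3.1829
Two-sided α = 0.05 → critical value z_{0.025} = 1.960.
Power = Φ(δ − 1.960) + Φ(−δ − 1.960) = Φ(1.223) + Φ(-5.143) = 0.8893 + 0.0000 = 0.8893.
Type II error: β = 1 − power = 1 − 0.8893 = 0.1107.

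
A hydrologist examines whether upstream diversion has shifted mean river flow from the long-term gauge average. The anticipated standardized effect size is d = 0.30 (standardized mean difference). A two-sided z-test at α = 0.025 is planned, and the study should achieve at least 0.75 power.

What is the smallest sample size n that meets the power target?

n = 95

For power 0.75 need Φ(δ − z_{0.0125}) = 0.75, so δ = z_{0.0125} + z_{0.25} = 2.241 + 0.674 = 2.916.
(The Φ(−δ − z_{α/2}) term is vanishingly small for δ > 0 and is dropped in the standard sample-size formula.)
δ = d·√n ⇒ n = (δ/d)² = (2.916 / 0.30)² = 94.47.
Round up to the next whole unit.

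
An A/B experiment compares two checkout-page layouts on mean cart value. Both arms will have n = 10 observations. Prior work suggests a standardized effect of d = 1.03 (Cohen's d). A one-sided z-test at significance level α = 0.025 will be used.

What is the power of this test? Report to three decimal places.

Noncentrality parameter: δ = d·√(n/2) = 1.03 × √(10/2) = 2.3032
One-sided α = 0.025 → critical value z_{0.025} = 1.960.
Power = Φ(δ − 1.960) = Φ(0.343) = 0.6343.

Power ≈ 0.634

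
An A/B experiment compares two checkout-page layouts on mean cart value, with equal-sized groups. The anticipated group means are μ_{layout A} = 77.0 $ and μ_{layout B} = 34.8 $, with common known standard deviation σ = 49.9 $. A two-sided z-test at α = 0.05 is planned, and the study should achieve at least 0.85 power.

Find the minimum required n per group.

Standardized effect: d = |μ_{layout A} − μ_{layout B}| / σ = |77.0 − 34.8| / 49.9 = 0.8457
Set Φ(δ − 1.960) = 0.85; then δ − 1.960 = Φ⁻¹(0.85) = 1.036, giving δ = 2.996.
(For δ > 0 the lower-tail rejection region contributes negligibly to power, so the one-term inversion is standard.)
δ = d·√(n/2) ⇒ n = 2(δ/d)² = 2 × (2.996 / 0.8457)² = 25.11.
Rounding up, n = 26 per group.

n = 26 per group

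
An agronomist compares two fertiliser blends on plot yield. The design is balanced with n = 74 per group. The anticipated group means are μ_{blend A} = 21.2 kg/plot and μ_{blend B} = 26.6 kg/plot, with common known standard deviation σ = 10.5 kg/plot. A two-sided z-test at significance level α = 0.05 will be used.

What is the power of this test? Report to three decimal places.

Standardized effect: d = |μ_{blend A} − μ_{blend B}| / σ = |21.2 − 26.6| / 10.5 = 0.5143
Noncentrality parameter: δ = d·√(n/2) = 0.5143 × √(74/2) = 3.1283
Critical value for a two-sided test at α = 0.05: z_{α/2} = 1.960.
Power = Φ(δ − 1.960) + Φ(−δ − 1.960) = Φ(1.168) + Φ(-5.088) = 0.8787 + 0.0000 = 0.8787.

Power ≈ 0.879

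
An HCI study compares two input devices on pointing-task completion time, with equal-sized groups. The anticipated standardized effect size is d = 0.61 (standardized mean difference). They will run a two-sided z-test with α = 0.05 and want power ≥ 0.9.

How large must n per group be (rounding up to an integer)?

For power 0.9 need Φ(δ − z_{0.025}) = 0.9, so δ = z_{0.025} + z_{0.10} = 1.960 + 1.282 = 3.242.
(The Φ(−δ − z_{α/2}) term is vanishingly small for δ > 0 and is dropped in the standard sample-size formula.)
δ = d·√(n/2) ⇒ n = 2(δ/d)² = 2 × (3.242 / 0.61)² = 56.48.
Round up to the next whole unit.

n = 57 per group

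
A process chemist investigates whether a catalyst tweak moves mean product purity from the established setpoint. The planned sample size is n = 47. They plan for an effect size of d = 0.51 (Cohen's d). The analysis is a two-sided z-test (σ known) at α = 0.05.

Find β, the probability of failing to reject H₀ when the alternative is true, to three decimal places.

Noncentrality parameter: δ = d·√n = 0.51 × √47 = 3.4964
Two-sided α = 0.05 → critical value z_{0.025} = 1.960.
Power = Φ(δ − 1.960) + Φ(−δ − 1.960) = Φ(1.536) + Φ(-5.456) = 0.9378 + 0.0000 = 0.9378.
Type II error: β = 1 − power = 1 − 0.9378 = 0.0622.

β ≈ 0.062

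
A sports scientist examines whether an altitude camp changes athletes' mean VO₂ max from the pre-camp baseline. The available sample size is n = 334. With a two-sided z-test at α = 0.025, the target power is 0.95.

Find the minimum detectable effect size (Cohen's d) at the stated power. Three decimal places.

Need Φ(δ − 2.241) = 0.95, so δ = 2.241 + 1.645 = 3.886.
(The second rejection-region term Φ(−δ − z_{α/2}) is negligible and dropped.)
δ = d·√n ⇒ d = δ/√n = 3.886/√334 = 0.2126.

d ≈ 0.213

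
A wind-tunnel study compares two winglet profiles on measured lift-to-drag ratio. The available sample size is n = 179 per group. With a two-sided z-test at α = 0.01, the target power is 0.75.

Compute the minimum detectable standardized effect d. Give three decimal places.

d ≈ 0.344

Need Φ(δ − 2.576) = 0.75, so δ = 2.576 + 0.674 = 3.250.
(Lower-tail contribution to power is negligible for δ > 0.)
δ = d·√(n/2) ⇒ d = δ/√(n/2) = 3.250/√(179/2) = 0.3436.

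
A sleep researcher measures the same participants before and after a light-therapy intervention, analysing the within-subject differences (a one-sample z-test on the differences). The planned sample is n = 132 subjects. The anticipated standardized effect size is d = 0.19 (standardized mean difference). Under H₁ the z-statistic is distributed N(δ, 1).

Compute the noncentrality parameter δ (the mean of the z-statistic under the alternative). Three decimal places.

The noncentrality parameter scales effect size by the design's sample-size factor: δ = d·√n = 0.19 × √132 = 2.1829

δ ≈ 2.183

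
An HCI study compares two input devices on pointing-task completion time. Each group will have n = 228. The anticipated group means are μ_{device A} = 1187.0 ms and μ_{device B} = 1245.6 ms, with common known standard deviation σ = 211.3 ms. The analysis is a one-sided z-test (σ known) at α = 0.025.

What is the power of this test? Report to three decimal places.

Standardized effect: d = |μ_{device A} − μ_{device B}| / σ = |1187.0 − 1245.6| / 211.3 = 0.2773
Noncentrality parameter: δ = d·√(n/2) = 0.2773 × √(228/2) = 2.9611
One-sided α = 0.025 → critical value z_{0.025} = 1.960.
Power = P(Z > 1.960 − δ) = Φ(1.001) = 0.8416.

Power ≈ 0.842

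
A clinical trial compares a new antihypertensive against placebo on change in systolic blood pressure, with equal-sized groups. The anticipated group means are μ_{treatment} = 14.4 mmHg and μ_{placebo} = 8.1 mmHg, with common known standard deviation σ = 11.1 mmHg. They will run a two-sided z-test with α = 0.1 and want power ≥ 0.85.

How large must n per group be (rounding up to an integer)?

n = 45 per group

Standardized effect: d = |μ_{treatment} − μ_{placebo}| / σ = |14.4 − 8.1| / 11.1 = 0.5676
For power 0.85 need Φ(δ − z_{0.05}) = 0.85, so δ = z_{0.05} + z_{0.15} = 1.645 + 1.036 = 2.681.
(The Φ(−δ − z_{α/2}) term is vanishingly small for δ > 0 and is dropped in the standard sample-size formula.)
δ = d·√(n/2) ⇒ n = 2(δ/d)² = 2 × (2.681 / 0.5676)² = 44.64.
Round up to the next whole unit.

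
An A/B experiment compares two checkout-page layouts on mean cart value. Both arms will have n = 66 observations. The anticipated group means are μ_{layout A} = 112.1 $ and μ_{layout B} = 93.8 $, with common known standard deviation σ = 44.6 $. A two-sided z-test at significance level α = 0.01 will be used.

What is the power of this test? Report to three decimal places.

Standardized effect: d = |μ_{layout A} − μ_{layout B}| / σ = |112.1 − 93.8| / 44.6 = 0.4103
Noncentrality parameter: δ = d·√(n/2) = 0.4103 × √(66/2) = 2.3571
Two-sided α = 0.01 → critical value z_{0.005} = 2.576.
Power = Φ(δ − 2.576) + Φ(−δ − 2.576) = Φ(-0.219) + Φ(-4.933) = 0.4134 + 0.0000 = 0.4134.

Power ≈ 0.413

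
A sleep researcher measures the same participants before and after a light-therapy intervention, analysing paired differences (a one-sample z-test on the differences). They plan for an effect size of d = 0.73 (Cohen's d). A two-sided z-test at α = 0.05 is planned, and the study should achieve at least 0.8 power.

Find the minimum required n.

n = 15

Set Φ(δ − 1.960) = 0.8; then δ − 1.960 = Φ⁻¹(0.8) = 0.842, giving δ = 2.802.
(For δ > 0 the lower-tail rejection region contributes negligibly to power, so the one-term inversion is standard.)
δ = d·√n ⇒ n = (δ/d)² = (2.802 / 0.73)² = 14.73.
Round up to the next whole unit.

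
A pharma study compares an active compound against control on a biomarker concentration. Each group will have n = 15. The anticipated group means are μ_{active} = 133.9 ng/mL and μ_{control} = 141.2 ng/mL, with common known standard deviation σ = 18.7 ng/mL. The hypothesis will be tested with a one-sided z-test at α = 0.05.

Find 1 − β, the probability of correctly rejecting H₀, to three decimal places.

Standardized effect: d = |μ_{active} − μ_{control}| / σ = |133.9 − 141.2| / 18.7 = 0.3904
Noncentrality parameter: δ = d·√(n/2) = 0.3904 × √(15/2) = 1.0691
One-sided α = 0.05 → critical value z_{0.05} = 1.645.
Power = Φ(δ − 1.645) = Φ(-0.576) = 0.2824.

Power ≈ 0.282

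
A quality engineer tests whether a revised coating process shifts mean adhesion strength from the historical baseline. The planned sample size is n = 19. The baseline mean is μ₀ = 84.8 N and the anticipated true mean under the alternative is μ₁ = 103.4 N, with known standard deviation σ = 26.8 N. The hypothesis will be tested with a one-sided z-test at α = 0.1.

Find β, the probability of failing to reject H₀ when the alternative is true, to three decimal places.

Standardized effect: d = |μ₁ − μ₀| / σ = |103.4 − 84.8| / 26.8 = 0.6940
Noncentrality parameter: δ = d·√n = 0.6940 × √19 = 3.0252
Critical value for a one-sided test at α = 0.1: z_α = 1.282.
Power = Φ(δ − 1.282) = Φ(1.744) = 0.9594.
Type II error: β = 1 − power = 1 − 0.9594 = 0.0406.

β ≈ 0.041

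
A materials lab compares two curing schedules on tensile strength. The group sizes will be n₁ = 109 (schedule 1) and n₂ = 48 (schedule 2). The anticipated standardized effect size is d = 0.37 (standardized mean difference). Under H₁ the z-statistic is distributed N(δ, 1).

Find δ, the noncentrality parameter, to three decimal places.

δ = d / √(1/n₁ + 1/n₂) = 0.37 / √(1/109 + 1/48) = 2.1359

δ ≈ 2.136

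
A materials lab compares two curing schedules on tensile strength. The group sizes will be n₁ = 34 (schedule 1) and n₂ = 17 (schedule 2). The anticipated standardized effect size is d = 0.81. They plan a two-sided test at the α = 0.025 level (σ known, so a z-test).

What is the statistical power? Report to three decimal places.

Noncentrality parameter: λ = d / √(1/n₁ + 1/n₂) = 0.81 / √(1/34 + 1/17) = 2.7269
Two-sided α = 0.025 → critical value z_{0.0125} = 2.241.
Power = Φ(λ − 2.241) + Φ(−λ − 2.241) = Φ(0.485) + Φ(-4.968) = 0.6863 + 0.0000 = 0.6863.

Power ≈ 0.686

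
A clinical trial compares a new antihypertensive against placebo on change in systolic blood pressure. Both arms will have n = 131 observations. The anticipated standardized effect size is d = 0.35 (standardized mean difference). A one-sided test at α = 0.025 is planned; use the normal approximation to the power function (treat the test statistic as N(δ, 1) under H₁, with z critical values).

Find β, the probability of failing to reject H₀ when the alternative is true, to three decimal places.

β ≈ 0.191

Noncentrality parameter: δ = d·√(n/2) = 0.35 × √(131/2) = 2.8326
One-sided α = 0.025 → critical value z_{0.025} = 1.960.
Power = Φ(δ − 1.960) = Φ(0.873) = 0.8086.
Type II error: β = 1 − power = 1 − 0.8086 = 0.1914.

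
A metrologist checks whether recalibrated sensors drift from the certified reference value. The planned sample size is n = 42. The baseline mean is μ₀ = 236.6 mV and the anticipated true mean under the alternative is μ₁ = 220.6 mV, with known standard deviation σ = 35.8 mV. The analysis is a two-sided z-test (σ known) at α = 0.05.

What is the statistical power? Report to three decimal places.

Standardized effect: d = |μ₁ − μ₀| / σ = |220.6 − 236.6| / 35.8 = 0.4469
Noncentrality parameter: δ = d·√n = 0.4469 × √42 = 2.8964
Critical value for a two-sided test at α = 0.05: z_{α/2} = 1.960.
Power = Φ(δ − 1.960) + Φ(−δ − 1.960) = Φ(0.936) + Φ(-4.856) = 0.8255 + 0.0000 = 0.8255.

Power ≈ 0.825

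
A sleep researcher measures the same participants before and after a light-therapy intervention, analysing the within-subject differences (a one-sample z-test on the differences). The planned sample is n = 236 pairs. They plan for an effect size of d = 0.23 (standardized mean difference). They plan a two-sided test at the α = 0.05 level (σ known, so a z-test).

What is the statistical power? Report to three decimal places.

Noncentrality parameter: δ = d·√n = 0.23 × √236 = 3.5333
Critical value for a two-sided test at α = 0.05: z_{α/2} = 1.960.
Power = Φ(δ − 1.960) + Φ(−δ − 1.960) = Φ(1.573) + Φ(-5.493) = 0.9422 + 0.0000 = 0.9422.

Power ≈ 0.942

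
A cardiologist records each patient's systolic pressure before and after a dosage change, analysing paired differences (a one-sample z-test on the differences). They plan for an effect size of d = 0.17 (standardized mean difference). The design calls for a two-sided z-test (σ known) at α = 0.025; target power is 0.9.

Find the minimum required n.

For power 0.9 need Φ(δ − z_{0.0125}) = 0.9, so δ = z_{0.0125} + z_{0.10} = 2.241 + 1.282 = 3.523.
(For δ > 0 the lower-tail rejection region contributes negligibly to power, so the one-term inversion is standard.)
δ = d·√n ⇒ n = (δ/d)² = (3.523 / 0.17)² = 429.45.
Round up to the next whole unit.

n = 430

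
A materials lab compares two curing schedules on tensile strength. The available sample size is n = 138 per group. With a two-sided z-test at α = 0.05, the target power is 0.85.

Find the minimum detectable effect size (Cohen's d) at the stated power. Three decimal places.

Required noncentrality: δ = z_{0.025} + z_{0.15} = 1.960 + 1.036 = 2.996.
(The second rejection-region term Φ(−δ − z_{α/2}) is negligible and dropped.)
δ = d·√(n/2) ⇒ d = δ/√(n/2) = 2.996/√(138/2) = 0.3607.

d ≈ 0.361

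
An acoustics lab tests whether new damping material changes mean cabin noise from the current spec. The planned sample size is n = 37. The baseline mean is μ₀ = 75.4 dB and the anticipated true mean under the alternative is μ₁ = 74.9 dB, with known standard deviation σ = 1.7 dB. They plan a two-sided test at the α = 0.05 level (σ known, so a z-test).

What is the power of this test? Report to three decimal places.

Power ≈ 0.432

Standardized effect: d = |μ₁ − μ₀| / σ = |74.9 − 75.4| / 1.7 = 0.2941
Noncentrality parameter: δ = d·√n = 0.2941 × √37 = 1.7890
Critical value for a two-sided test at α = 0.05: z_{α/2} = 1.960.
Power = Φ(δ − 1.960) + Φ(−δ − 1.960) = Φ(-0.171) + Φ(-3.749) = 0.4321 + 0.0001 = 0.4322.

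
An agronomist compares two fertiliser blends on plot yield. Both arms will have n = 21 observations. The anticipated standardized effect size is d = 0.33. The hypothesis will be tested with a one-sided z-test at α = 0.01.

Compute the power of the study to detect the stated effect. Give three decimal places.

Noncentrality parameter: δ = d·√(n/2) = 0.33 × √(21/2) = 1.0693
One-sided α = 0.01 → critical value z_{0.01} = 2.326.
Power = Φ(δ − 2.326) = Φ(-1.257) = 0.1044.

Power ≈ 0.104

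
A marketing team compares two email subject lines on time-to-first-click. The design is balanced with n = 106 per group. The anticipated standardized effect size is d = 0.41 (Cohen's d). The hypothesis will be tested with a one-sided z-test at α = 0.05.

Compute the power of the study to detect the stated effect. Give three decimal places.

Power ≈ 0.910

Noncentrality parameter: δ = d·√(n/2) = 0.41 × √(106/2) = 2.9848
One-sided α = 0.05 → critical value z_{0.05} = 1.645.
Power = Φ(δ − 1.645) = Φ(1.340) = 0.9099.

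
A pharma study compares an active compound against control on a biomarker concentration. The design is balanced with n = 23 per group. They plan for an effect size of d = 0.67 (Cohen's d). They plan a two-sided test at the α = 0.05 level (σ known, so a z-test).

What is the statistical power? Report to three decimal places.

Power ≈ 0.623

Noncentrality parameter: δ = d·√(n/2) = 0.67 × √(23/2) = 2.2721
Two-sided α = 0.05 → critical value z_{0.025} = 1.960.
Power = Φ(δ − 1.960) + Φ(−δ − 1.960) = Φ(0.312) + Φ(-4.232) = 0.6225 + 0.0000 = 0.6225.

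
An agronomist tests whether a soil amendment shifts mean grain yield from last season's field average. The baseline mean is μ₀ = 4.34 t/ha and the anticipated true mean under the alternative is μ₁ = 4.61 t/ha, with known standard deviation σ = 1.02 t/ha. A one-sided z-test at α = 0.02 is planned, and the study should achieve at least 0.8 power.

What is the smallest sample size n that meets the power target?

n = 120

Standardized effect: d = |μ₁ − μ₀| / σ = |4.61 − 4.34| / 1.02 = 0.2647
Set Φ(δ − 2.054) = 0.8; then δ − 2.054 = Φ⁻¹(0.8) = 0.842, giving δ = 2.895.
δ = d·√n ⇒ n = (δ/d)² = (2.895 / 0.2647)² = 119.64.
Rounding up, n = 120.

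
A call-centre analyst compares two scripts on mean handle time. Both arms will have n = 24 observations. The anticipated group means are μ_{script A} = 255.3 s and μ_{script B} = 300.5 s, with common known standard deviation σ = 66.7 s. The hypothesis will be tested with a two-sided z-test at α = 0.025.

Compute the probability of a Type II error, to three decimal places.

Standardized effect: d = |μ_{script A} − μ_{script B}| / σ = |255.3 − 300.5| / 66.7 = 0.6777
Noncentrality parameter: λ = d·√(n/2) = 0.6777 × √(24/2) = 2.3475
Two-sided α = 0.025 → critical value z_{0.0125} = 2.241.
Power = Φ(λ − 2.241) + Φ(−λ − 2.241) = Φ(0.106) + Φ(-4.589) = 0.5422 + 0.0000 = 0.5422.
Type II error: β = 1 − power = 1 − 0.5422 = 0.4578.

β ≈ 0.458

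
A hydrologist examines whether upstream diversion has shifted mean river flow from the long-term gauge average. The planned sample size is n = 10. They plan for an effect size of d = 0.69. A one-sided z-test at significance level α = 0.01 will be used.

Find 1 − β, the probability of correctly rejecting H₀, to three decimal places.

Power ≈ 0.443

Noncentrality parameter: δ = d·√n = 0.69 × √10 = 2.1820
Critical value for a one-sided test at α = 0.01: z_α = 2.326.
Power = P(Z > 2.326 − δ) = Φ(-0.144) = 0.4426.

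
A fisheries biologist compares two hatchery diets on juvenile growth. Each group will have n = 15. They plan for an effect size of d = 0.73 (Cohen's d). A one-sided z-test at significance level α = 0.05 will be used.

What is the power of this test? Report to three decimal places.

Power ≈ 0.638

Noncentrality parameter: δ = d·√(n/2) = 0.73 × √(15/2) = 1.9992
Critical value for a one-sided test at α = 0.05: z_α = 1.645.
Power = Φ(δ − 1.645) = Φ(0.354) = 0.6385.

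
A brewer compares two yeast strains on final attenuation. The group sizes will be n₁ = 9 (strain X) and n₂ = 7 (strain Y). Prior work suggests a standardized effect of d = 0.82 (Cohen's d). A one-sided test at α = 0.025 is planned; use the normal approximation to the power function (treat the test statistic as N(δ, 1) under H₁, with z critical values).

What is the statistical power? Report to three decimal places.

Noncentrality parameter: δ = d / √(1/n₁ + 1/n₂) = 0.82 / √(1/9 + 1/7) = 1.6271
Critical value for a one-sided test at α = 0.025: z_α = 1.960.
Power = P(Z > 1.960 − δ) = Φ(-0.333) = 0.3696.

Power ≈ 0.370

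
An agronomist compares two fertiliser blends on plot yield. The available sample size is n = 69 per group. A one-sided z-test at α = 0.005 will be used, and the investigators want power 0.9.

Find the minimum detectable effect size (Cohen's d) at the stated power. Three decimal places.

Required noncentrality: δ = z_{0.005} + z_{0.10} = 2.576 + 1.282 = 3.857.
δ = d·√(n/2) ⇒ d = δ/√(n/2) = 3.857/√(69/2) = 0.6567.

d ≈ 0.657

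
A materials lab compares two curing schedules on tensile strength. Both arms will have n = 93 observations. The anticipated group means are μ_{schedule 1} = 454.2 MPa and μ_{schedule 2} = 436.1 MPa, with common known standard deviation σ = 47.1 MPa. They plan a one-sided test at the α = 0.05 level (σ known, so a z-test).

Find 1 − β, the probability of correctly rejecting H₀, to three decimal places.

Power ≈ 0.835

Standardized effect: d = |μ_{schedule 1} − μ_{schedule 2}| / σ = |454.2 − 436.1| / 47.1 = 0.3843
Noncentrality parameter: δ = d·√(n/2) = 0.3843 × √(93/2) = 2.6205
One-sided α = 0.05 → critical value z_{0.05} = 1.645.
Power = P(Z > 1.645 − δ) = Φ(0.976) = 0.8354.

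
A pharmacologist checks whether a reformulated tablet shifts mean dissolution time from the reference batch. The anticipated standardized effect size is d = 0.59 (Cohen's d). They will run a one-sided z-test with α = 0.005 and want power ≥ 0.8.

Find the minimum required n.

For power 0.8 need Φ(δ − z_{0.005}) = 0.8, so δ = z_{0.005} + z_{0.20} = 2.576 + 0.842 = 3.417.
δ = d·√n ⇒ n = (δ/d)² = (3.417 / 0.59)² = 33.55.
Rounding up, n = 34.

n = 34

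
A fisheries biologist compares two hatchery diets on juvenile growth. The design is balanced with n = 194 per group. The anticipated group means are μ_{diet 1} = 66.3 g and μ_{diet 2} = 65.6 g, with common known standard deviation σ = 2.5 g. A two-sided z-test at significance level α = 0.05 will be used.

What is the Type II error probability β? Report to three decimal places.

β ≈ 0.213

Standardized effect: d = |μ_{diet 1} − μ_{diet 2}| / σ = |66.3 − 65.6| / 2.5 = 0.2800
Noncentrality parameter: δ = d·√(n/2) = 0.2800 × √(194/2) = 2.7577
Two-sided α = 0.05 → critical value z_{0.025} = 1.960.
Power = Φ(δ − 1.960) + Φ(−δ − 1.960) = Φ(0.798) + Φ(-4.718) = 0.7875 + 0.0000 = 0.7875.
Type II error: β = 1 − power = 1 − 0.7875 = 0.2125.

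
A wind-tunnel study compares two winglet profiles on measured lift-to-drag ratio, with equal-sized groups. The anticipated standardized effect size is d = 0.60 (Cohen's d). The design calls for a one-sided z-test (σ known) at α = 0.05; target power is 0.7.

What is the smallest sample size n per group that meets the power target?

n = 27 per group

Set Φ(δ − 1.645) = 0.7; then δ − 1.645 = Φ⁻¹(0.7) = 0.524, giving δ = 2.169.
δ = d·√(n/2) ⇒ n = 2(δ/d)² = 2 × (2.169 / 0.60)² = 26.14.
Round up to the next whole unit.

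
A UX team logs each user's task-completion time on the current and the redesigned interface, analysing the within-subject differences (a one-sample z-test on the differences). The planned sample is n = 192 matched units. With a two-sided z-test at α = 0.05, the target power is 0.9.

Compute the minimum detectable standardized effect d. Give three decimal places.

Need Φ(δ − 1.960) = 0.9, so δ = 1.960 + 1.282 = 3.242.
(Lower-tail contribution to power is negligible for δ > 0.)
δ = d·√n ⇒ d = δ/√n = 3.242/√192 = 0.2339.

d ≈ 0.234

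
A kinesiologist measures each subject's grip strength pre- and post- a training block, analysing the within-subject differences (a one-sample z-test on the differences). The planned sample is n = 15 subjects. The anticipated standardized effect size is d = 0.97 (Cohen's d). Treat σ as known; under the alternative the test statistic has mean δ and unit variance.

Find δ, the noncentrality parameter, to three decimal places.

δ = d·√n = 0.97 × √15 = 3.7568

δ ≈ 3.757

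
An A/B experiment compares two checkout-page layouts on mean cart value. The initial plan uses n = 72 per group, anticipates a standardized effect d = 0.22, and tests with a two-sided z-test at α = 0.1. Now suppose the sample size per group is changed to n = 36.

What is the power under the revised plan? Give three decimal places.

With n = 36 per group: δ = d·√(n/2) = 0.22 × √(36/2) = 0.9334. Critical value z_{0.05} = 1.645.
Revised power = Φ(δ − 1.645) + Φ(−δ − 1.645) = Φ(-0.711) + Φ(-2.578) = 0.2384 + 0.0050 = 0.2434.

Power ≈ 0.243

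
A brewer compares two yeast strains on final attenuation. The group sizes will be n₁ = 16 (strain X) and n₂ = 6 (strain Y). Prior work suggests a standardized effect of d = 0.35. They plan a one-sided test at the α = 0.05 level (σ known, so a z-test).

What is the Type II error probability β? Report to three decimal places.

β ≈ 0.820

Noncentrality parameter: δ = d / √(1/n₁ + 1/n₂) = 0.35 / √(1/16 + 1/6) = 0.7311
Critical value for a one-sided test at α = 0.05: z_α = 1.645.
Power = Φ(δ − 1.645) = Φ(-0.914) = 0.1804.
Type II error: β = 1 − power = 1 − 0.1804 = 0.8196.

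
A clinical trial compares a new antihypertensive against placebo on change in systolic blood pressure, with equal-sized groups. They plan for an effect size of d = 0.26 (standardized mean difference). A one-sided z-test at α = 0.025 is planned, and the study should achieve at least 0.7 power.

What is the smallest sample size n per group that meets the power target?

Set Φ(δ − 1.960) = 0.7; then δ − 1.960 = Φ⁻¹(0.7) = 0.524, giving δ = 2.484.
δ = d·√(n/2) ⇒ n = 2(δ/d)² = 2 × (2.484 / 0.26)² = 182.61.
Rounding up, n = 183 per group.

n = 183 per group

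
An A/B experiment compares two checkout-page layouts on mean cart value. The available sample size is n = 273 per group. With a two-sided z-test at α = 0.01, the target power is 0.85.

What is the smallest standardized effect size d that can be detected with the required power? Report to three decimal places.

Need Φ(δ − 2.576) = 0.85, so δ = 2.576 + 1.036 = 3.612.
(The second rejection-region term Φ(−δ − z_{α/2}) is negligible and dropped.)
δ = d·√(n/2) ⇒ d = δ/√(n/2) = 3.612/√(273/2) = 0.3092.

d ≈ 0.309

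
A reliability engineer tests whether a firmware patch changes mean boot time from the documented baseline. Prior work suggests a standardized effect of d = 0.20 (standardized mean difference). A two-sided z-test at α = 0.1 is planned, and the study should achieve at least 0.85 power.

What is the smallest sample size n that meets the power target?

n = 180

For power 0.85 need Φ(δ − z_{0.05}) = 0.85, so δ = z_{0.05} + z_{0.15} = 1.645 + 1.036 = 2.681.
(For δ > 0 the lower-tail rejection region contributes negligibly to power, so the one-term inversion is standard.)
δ = d·√n ⇒ n = (δ/d)² = (2.681 / 0.20)² = 179.73.
Rounding up, n = 180.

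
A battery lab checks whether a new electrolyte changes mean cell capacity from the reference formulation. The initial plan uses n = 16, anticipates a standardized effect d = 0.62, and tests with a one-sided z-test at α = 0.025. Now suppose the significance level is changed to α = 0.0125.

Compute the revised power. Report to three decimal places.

δ = d·√n = 0.62 × √16 = 2.4800 (unchanged). New critical value: z_{0.0125} = 2.241.
Revised power = Φ(δ − 2.241) = Φ(0.239) = 0.5943.

Power ≈ 0.594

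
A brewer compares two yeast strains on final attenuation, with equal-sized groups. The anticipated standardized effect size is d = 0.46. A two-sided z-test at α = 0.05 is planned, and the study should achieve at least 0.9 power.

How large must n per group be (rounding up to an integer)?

n = 100 per group

Set Φ(δ − 1.960) = 0.9; then δ − 1.960 = Φ⁻¹(0.9) = 1.282, giving δ = 3.242.
(For δ > 0 the lower-tail rejection region contributes negligibly to power, so the one-term inversion is standard.)
δ = d·√(n/2) ⇒ n = 2(δ/d)² = 2 × (3.242 / 0.46)² = 99.31.
Round up to the next whole unit.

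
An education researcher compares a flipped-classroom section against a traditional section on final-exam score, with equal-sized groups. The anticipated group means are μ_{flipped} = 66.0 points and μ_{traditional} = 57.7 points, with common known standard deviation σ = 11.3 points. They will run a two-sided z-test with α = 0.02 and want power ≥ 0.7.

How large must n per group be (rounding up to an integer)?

n = 31 per group

Standardized effect: d = |μ_{flipped} − μ_{traditional}| / σ = |66.0 − 57.7| / 11.3 = 0.7345
For power 0.7 need Φ(δ − z_{0.01}) = 0.7, so δ = z_{0.01} + z_{0.30} = 2.326 + 0.524 = 2.851.
(Ignoring the negligible lower-tail rejection probability gives the usual closed-form inversion.)
δ = d·√(n/2) ⇒ n = 2(δ/d)² = 2 × (2.851 / 0.7345)² = 30.13.
Round up to the next whole unit.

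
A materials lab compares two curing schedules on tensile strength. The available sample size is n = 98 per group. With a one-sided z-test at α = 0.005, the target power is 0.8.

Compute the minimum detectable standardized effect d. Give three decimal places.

d ≈ 0.488

Need Φ(δ − 2.576) = 0.8, so δ = 2.576 + 0.842 = 3.417.
δ = d·√(n/2) ⇒ d = δ/√(n/2) = 3.417/√(98/2) = 0.4882.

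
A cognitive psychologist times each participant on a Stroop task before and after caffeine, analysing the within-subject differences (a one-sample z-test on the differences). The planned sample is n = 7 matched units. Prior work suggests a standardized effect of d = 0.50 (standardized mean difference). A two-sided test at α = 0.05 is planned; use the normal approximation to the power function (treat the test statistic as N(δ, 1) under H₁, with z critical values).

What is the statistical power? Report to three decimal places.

Noncentrality parameter: δ = d·√n = 0.50 × √7 = 1.3229
Critical value for a two-sided test at α = 0.05: z_{α/2} = 1.960.
Power = Φ(δ − 1.960) + Φ(−δ − 1.960) = Φ(-0.637) + Φ(-3.283) = 0.2620 + 0.0005 = 0.2625.

Power ≈ 0.263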